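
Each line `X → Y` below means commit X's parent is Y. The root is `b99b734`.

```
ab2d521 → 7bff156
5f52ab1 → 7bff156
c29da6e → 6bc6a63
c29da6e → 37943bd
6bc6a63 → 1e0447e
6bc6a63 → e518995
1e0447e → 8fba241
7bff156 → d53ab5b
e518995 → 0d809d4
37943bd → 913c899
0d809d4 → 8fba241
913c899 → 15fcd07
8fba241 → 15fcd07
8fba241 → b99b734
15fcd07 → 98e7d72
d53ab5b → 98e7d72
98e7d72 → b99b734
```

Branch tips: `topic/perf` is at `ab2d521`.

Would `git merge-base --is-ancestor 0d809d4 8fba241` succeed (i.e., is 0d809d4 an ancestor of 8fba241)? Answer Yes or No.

Ancestors of 8fba241: {15fcd07, 8fba241, 98e7d72, b99b734}.
0d809d4 is not in that set, so it is not an ancestor of 8fba241.

No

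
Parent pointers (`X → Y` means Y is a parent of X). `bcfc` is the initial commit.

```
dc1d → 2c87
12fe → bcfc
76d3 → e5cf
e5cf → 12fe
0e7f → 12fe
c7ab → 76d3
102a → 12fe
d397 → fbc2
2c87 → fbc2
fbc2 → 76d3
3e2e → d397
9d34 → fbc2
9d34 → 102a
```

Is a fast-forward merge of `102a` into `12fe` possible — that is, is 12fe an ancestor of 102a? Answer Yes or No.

A fast-forward from 12fe to 102a is possible iff 12fe is an ancestor of 102a.
Ancestors of 102a: {102a, 12fe, bcfc}.
12fe is among them, so fast-forward is possible.

Yes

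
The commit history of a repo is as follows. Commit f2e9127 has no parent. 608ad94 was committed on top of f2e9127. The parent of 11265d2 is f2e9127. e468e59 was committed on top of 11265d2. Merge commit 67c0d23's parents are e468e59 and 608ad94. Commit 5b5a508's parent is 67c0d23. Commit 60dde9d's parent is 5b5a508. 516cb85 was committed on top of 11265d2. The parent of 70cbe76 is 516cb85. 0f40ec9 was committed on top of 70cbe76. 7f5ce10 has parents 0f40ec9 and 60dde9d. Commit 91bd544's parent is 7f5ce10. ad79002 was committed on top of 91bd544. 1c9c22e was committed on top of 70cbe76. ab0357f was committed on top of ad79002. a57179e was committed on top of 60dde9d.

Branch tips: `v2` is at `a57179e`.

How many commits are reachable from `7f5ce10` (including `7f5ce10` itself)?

11

Walking parent pointers from 7f5ce10: reachable set = {0f40ec9, 11265d2, 516cb85, 5b5a508, 608ad94, 60dde9d, 67c0d23, 70cbe76, 7f5ce10, e468e59, f2e9127}.
That is 11 commits.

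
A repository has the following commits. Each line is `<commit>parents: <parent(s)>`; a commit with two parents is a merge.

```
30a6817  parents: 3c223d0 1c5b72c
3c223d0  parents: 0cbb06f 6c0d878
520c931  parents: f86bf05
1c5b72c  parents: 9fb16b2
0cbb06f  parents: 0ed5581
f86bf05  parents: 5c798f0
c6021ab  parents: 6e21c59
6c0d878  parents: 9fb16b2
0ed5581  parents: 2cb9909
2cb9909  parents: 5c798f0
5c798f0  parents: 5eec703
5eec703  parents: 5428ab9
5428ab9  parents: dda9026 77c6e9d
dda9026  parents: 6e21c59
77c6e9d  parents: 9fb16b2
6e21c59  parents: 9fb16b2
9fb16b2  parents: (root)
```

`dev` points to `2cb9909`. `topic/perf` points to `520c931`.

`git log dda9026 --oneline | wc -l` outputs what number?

3

Walking parent pointers from dda9026: reachable set = {6e21c59, 9fb16b2, dda9026}.
That is 3 commits.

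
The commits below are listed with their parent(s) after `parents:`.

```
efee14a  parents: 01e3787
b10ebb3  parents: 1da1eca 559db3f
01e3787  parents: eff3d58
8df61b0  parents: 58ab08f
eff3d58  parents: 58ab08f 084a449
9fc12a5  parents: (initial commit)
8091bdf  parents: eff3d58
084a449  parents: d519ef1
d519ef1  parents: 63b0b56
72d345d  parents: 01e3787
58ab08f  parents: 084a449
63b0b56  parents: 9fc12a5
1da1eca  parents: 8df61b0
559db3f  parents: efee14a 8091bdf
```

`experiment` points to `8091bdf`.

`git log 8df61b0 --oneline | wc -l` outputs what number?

6

Walking parent pointers from 8df61b0: reachable set = {084a449, 58ab08f, 63b0b56, 8df61b0, 9fc12a5, d519ef1}.
That is 6 commits.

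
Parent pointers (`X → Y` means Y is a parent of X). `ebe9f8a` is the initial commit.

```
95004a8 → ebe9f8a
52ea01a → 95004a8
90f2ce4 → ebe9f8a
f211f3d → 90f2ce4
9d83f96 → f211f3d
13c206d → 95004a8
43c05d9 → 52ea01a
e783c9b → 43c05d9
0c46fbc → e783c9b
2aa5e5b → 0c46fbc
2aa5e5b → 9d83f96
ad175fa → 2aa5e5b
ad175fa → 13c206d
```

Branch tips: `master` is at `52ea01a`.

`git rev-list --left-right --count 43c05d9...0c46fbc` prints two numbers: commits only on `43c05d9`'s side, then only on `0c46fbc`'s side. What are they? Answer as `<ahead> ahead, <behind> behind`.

Reachable from 43c05d9: {43c05d9, 52ea01a, 95004a8, ebe9f8a}.
Reachable from 0c46fbc: {0c46fbc, 43c05d9, 52ea01a, 95004a8, e783c9b, ebe9f8a}.
Only in 43c05d9's history (ahead): {} — 0.
Only in 0c46fbc's history (behind): {0c46fbc, e783c9b} — 2.

0 ahead, 2 behind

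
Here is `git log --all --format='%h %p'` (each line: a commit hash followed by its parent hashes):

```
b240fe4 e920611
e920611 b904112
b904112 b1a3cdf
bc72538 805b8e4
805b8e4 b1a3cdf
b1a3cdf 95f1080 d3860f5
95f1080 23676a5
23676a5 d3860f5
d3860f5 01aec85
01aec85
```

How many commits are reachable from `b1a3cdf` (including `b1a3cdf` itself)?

5

Walking parent pointers from b1a3cdf: reachable set = {01aec85, 23676a5, 95f1080, b1a3cdf, d3860f5}.
That is 5 commits.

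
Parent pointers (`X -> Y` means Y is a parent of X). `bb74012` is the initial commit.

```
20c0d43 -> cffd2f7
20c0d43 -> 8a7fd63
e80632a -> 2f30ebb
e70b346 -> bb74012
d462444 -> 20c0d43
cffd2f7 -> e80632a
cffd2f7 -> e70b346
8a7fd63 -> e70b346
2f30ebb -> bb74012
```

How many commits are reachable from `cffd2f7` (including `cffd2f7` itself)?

Walking parent pointers from cffd2f7: reachable set = {2f30ebb, bb74012, cffd2f7, e70b346, e80632a}.
That is 5 commits.

5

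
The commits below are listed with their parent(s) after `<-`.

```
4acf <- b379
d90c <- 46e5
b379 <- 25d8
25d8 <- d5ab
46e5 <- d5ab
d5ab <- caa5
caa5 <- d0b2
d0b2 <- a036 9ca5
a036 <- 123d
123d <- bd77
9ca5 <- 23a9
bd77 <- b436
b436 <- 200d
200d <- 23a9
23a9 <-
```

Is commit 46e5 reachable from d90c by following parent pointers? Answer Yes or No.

Ancestors of d90c (commits reachable by following parents): {123d, 200d, 23a9, 46e5, 9ca5, a036, b436, bd77, caa5, d0b2, d5ab, d90c}.
46e5 is in that set, so it is an ancestor of d90c.

Yes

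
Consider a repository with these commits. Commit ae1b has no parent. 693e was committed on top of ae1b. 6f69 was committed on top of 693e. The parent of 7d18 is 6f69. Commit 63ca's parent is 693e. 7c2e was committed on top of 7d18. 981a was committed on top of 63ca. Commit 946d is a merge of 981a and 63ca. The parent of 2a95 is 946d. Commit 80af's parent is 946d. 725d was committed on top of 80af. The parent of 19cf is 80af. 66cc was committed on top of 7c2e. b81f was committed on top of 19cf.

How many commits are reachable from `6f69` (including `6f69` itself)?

3

Walking parent pointers from 6f69: reachable set = {693e, 6f69, ae1b}.
That is 3 commits.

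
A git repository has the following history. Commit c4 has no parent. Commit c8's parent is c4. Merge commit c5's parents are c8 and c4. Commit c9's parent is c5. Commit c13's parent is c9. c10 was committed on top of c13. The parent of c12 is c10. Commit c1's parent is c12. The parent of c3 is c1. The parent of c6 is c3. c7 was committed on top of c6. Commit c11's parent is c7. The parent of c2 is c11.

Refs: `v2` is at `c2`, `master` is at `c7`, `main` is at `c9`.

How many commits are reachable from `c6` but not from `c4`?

Reachable from c6: {c1, c10, c12, c13, c3, c4, c5, c6, c8, c9}.
Reachable from c4: {c4}.
In c6's history but not c4's: {c1, c10, c12, c13, c3, c5, c6, c8, c9} — 9 commits.

9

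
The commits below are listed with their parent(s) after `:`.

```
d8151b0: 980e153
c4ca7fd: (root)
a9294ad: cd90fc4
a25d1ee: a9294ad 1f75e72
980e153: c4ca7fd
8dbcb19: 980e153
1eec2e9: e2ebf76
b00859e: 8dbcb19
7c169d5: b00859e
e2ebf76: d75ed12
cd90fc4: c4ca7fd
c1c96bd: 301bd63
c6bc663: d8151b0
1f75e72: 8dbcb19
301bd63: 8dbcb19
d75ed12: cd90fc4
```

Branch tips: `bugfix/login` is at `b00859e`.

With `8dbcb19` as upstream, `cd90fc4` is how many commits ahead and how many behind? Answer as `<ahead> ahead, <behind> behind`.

1 ahead, 2 behind

Reachable from cd90fc4: {c4ca7fd, cd90fc4}.
Reachable from 8dbcb19: {8dbcb19, 980e153, c4ca7fd}.
Only in cd90fc4's history (ahead): {cd90fc4} — 1.
Only in 8dbcb19's history (behind): {8dbcb19, 980e153} — 2.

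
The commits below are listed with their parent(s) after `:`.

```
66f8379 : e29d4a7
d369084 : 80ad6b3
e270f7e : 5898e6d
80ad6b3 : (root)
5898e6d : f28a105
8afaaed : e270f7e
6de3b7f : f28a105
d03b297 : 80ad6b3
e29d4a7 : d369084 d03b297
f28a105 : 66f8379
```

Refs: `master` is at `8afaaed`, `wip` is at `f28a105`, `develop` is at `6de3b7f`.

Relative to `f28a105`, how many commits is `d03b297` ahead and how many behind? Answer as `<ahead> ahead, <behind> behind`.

0 ahead, 4 behind

Reachable from d03b297: {80ad6b3, d03b297}.
Reachable from f28a105: {66f8379, 80ad6b3, d03b297, d369084, e29d4a7, f28a105}.
Only in d03b297's history (ahead): {} — 0.
Only in f28a105's history (behind): {66f8379, d369084, e29d4a7, f28a105} — 4.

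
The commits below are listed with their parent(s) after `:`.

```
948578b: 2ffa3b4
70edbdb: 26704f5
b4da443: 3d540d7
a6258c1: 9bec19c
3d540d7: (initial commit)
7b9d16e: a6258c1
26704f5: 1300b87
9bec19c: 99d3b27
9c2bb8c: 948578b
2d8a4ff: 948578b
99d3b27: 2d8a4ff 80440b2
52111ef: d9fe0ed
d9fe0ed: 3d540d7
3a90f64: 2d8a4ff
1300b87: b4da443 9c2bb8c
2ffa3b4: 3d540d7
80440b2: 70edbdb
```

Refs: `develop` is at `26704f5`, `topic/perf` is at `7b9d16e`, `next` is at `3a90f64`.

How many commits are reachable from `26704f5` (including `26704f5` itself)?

7

Walking parent pointers from 26704f5: reachable set = {1300b87, 26704f5, 2ffa3b4, 3d540d7, 948578b, 9c2bb8c, b4da443}.
That is 7 commits.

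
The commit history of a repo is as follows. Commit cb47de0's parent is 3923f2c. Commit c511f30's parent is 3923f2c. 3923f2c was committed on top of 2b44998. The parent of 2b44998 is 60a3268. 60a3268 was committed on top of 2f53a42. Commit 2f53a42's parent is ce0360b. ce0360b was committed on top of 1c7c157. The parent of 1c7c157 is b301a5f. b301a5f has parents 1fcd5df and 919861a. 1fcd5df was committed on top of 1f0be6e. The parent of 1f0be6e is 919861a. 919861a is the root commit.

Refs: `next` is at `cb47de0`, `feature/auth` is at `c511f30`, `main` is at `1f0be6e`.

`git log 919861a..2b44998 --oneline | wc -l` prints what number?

Reachable from 2b44998: {1c7c157, 1f0be6e, 1fcd5df, 2b44998, 2f53a42, 60a3268, 919861a, b301a5f, ce0360b}.
Reachable from 919861a: {919861a}.
In 2b44998's history but not 919861a's: {1c7c157, 1f0be6e, 1fcd5df, 2b44998, 2f53a42, 60a3268, b301a5f, ce0360b} — 8 commits.

8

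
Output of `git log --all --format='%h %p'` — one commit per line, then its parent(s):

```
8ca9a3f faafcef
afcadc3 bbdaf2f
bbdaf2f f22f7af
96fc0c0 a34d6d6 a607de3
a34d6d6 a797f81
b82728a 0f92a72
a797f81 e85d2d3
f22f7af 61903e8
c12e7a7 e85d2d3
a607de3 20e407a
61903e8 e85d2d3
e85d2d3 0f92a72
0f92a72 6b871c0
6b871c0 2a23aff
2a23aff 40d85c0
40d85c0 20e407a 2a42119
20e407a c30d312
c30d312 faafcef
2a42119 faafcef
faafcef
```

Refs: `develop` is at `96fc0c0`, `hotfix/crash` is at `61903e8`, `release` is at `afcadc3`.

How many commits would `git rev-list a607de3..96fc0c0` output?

9

Reachable from 96fc0c0: {0f92a72, 20e407a, 2a23aff, 2a42119, 40d85c0, 6b871c0, 96fc0c0, a34d6d6, a607de3, a797f81, c30d312, e85d2d3, faafcef}.
Reachable from a607de3: {20e407a, a607de3, c30d312, faafcef}.
In 96fc0c0's history but not a607de3's: {0f92a72, 2a23aff, 2a42119, 40d85c0, 6b871c0, 96fc0c0, a34d6d6, a797f81, e85d2d3} — 9 commits.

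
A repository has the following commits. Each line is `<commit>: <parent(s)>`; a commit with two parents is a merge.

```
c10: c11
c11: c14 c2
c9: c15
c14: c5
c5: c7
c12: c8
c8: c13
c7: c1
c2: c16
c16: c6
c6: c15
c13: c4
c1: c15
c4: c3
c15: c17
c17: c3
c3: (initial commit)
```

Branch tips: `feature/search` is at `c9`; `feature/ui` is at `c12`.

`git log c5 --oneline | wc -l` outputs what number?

6

Walking parent pointers from c5: reachable set = {c1, c15, c17, c3, c5, c7}.
That is 6 commits.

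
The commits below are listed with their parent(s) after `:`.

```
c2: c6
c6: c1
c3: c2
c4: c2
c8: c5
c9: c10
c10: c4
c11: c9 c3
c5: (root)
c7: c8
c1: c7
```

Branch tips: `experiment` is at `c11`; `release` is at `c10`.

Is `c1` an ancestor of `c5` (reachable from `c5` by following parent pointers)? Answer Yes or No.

Ancestors of c5: {c5}.
c1 is not in that set, so it is not an ancestor of c5.

No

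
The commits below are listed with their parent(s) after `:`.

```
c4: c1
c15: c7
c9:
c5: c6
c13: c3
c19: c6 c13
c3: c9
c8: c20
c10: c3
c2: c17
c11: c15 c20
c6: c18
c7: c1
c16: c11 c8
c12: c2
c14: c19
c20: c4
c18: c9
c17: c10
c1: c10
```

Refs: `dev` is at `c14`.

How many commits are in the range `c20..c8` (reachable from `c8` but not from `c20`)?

1

Reachable from c8: {c1, c10, c20, c3, c4, c8, c9}.
Reachable from c20: {c1, c10, c20, c3, c4, c9}.
In c8's history but not c20's: {c8} — 1 commit.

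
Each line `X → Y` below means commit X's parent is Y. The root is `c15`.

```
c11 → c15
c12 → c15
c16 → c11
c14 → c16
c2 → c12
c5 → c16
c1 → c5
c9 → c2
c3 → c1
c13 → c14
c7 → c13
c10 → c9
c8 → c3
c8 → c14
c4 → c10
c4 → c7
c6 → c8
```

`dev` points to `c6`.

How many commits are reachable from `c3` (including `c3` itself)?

Walking parent pointers from c3: reachable set = {c1, c11, c15, c16, c3, c5}.
That is 6 commits.

6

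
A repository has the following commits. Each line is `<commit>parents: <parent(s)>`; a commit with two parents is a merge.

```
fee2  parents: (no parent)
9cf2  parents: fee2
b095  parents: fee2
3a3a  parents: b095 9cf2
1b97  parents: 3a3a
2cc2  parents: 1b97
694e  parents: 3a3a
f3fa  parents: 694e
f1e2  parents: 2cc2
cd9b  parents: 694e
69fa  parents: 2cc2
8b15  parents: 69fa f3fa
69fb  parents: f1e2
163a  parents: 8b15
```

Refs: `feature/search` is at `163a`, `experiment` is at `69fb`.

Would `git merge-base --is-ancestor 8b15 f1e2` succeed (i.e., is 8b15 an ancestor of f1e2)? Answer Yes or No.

Ancestors of f1e2: {1b97, 2cc2, 3a3a, 9cf2, b095, f1e2, fee2}.
8b15 is not in that set, so it is not an ancestor of f1e2.

No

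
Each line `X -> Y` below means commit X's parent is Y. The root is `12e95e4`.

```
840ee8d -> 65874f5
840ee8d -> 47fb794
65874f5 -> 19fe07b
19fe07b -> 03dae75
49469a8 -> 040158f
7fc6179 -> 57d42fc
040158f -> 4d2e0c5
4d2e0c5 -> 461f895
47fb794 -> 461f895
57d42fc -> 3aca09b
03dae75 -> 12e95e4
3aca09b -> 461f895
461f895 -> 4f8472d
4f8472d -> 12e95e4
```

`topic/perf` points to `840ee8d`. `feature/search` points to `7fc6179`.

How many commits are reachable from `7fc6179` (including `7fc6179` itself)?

6

Walking parent pointers from 7fc6179: reachable set = {12e95e4, 3aca09b, 461f895, 4f8472d, 57d42fc, 7fc6179}.
That is 6 commits.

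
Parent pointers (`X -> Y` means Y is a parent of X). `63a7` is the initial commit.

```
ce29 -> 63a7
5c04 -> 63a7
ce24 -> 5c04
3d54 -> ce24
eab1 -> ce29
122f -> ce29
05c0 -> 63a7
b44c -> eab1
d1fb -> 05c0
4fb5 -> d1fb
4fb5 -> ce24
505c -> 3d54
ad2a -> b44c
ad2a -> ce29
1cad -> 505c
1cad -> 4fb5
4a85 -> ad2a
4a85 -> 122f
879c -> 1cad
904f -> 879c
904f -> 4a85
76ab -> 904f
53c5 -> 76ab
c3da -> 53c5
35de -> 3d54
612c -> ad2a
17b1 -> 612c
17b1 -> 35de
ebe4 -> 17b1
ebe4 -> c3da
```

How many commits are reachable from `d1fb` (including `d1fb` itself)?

Walking parent pointers from d1fb: reachable set = {05c0, 63a7, d1fb}.
That is 3 commits.

3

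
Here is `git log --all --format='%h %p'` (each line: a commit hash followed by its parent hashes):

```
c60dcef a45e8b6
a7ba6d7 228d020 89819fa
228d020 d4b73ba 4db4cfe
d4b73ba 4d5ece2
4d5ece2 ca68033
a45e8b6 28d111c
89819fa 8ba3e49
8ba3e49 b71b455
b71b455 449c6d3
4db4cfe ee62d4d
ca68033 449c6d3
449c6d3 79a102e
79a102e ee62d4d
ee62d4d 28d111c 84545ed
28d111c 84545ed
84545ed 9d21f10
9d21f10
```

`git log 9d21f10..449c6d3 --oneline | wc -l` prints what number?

Reachable from 449c6d3: {28d111c, 449c6d3, 79a102e, 84545ed, 9d21f10, ee62d4d}.
Reachable from 9d21f10: {9d21f10}.
In 449c6d3's history but not 9d21f10's: {28d111c, 449c6d3, 79a102e, 84545ed, ee62d4d} — 5 commits.

5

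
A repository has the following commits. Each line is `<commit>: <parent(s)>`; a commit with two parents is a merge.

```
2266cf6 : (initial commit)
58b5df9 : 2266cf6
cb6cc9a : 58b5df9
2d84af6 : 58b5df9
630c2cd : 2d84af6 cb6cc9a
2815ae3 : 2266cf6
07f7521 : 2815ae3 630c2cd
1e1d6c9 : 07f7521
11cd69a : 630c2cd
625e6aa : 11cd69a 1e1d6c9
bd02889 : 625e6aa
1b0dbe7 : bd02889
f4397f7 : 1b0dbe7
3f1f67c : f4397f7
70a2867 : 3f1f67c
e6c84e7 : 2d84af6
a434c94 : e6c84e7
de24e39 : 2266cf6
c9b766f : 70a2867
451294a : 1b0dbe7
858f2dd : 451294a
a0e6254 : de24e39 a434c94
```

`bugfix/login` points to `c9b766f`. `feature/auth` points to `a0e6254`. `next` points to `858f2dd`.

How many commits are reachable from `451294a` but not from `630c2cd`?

8

Reachable from 451294a: {07f7521, 11cd69a, 1b0dbe7, 1e1d6c9, 2266cf6, 2815ae3, 2d84af6, 451294a, 58b5df9, 625e6aa, 630c2cd, bd02889, cb6cc9a}.
Reachable from 630c2cd: {2266cf6, 2d84af6, 58b5df9, 630c2cd, cb6cc9a}.
In 451294a's history but not 630c2cd's: {07f7521, 11cd69a, 1b0dbe7, 1e1d6c9, 2815ae3, 451294a, 625e6aa, bd02889} — 8 commits.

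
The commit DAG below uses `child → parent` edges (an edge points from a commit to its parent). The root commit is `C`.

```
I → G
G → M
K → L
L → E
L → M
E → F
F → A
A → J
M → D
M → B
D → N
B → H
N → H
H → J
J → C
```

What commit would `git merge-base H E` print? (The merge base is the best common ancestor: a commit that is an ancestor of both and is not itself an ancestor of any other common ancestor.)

J

Ancestors of H: {C, H, J}.
Ancestors of E: {A, C, E, F, J}.
Common ancestors: {C, J}.
Among these, J is not an ancestor of any other common ancestor — it is the merge base.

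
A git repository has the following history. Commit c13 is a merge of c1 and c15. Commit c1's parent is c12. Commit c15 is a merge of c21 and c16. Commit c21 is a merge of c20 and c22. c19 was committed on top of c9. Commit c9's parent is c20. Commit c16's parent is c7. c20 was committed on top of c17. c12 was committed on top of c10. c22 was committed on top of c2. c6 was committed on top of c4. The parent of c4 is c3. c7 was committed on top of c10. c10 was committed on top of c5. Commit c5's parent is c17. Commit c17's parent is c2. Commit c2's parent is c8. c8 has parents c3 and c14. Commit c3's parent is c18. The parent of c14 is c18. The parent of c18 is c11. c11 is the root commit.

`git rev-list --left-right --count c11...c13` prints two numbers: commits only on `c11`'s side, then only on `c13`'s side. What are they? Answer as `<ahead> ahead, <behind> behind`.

Reachable from c11: {c11}.
Reachable from c13: {c1, c10, c11, c12, c13, c14, c15, c16, c17, c18, c2, c20, c21, c22, c3, c5, c7, c8}.
Only in c11's history (ahead): {} — 0.
Only in c13's history (behind): {c1, c10, c12, c13, c14, c15, c16, c17, c18, c2, c20, c21, c22, c3, c5, c7, c8} — 17.

0 ahead, 17 behind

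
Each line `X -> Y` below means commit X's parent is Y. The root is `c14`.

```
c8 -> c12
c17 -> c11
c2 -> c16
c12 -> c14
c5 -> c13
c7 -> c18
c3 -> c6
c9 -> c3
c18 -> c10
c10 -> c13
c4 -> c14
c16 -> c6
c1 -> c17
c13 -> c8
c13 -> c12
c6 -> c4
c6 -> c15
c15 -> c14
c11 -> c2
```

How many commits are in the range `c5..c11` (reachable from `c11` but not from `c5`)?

6

Reachable from c11: {c11, c14, c15, c16, c2, c4, c6}.
Reachable from c5: {c12, c13, c14, c5, c8}.
In c11's history but not c5's: {c11, c15, c16, c2, c4, c6} — 6 commits.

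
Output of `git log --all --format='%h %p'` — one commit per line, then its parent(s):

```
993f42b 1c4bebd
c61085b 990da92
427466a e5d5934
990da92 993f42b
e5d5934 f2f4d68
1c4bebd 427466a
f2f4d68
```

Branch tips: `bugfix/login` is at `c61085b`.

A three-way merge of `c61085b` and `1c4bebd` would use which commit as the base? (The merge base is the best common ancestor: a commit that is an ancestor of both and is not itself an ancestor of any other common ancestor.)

Ancestors of c61085b: {1c4bebd, 427466a, 990da92, 993f42b, c61085b, e5d5934, f2f4d68}.
Ancestors of 1c4bebd: {1c4bebd, 427466a, e5d5934, f2f4d68}.
Common ancestors: {1c4bebd, 427466a, e5d5934, f2f4d68}.
Among these, 1c4bebd is not an ancestor of any other common ancestor — it is the merge base.

1c4bebd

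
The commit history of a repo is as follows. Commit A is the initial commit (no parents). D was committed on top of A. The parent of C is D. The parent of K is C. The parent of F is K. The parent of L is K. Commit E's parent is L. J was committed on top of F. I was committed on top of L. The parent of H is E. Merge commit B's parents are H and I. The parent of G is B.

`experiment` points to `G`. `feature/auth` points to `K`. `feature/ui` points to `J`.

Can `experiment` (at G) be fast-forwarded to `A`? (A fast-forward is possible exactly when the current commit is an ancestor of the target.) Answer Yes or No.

A fast-forward from G to A is possible iff G is an ancestor of A.
Ancestors of A: {A}.
G is not among them, so fast-forward is not possible.

No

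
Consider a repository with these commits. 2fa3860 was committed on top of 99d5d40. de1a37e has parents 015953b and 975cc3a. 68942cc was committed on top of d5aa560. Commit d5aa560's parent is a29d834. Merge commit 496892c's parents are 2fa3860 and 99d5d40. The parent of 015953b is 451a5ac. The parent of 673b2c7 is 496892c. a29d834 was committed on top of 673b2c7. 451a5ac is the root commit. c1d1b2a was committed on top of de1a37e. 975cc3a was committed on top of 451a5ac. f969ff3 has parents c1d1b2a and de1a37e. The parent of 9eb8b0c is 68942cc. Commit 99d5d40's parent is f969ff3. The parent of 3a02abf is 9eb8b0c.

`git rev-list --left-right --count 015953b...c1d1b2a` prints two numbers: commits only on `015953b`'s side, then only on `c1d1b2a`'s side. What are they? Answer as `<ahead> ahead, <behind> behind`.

Reachable from 015953b: {015953b, 451a5ac}.
Reachable from c1d1b2a: {015953b, 451a5ac, 975cc3a, c1d1b2a, de1a37e}.
Only in 015953b's history (ahead): {} — 0.
Only in c1d1b2a's history (behind): {975cc3a, c1d1b2a, de1a37e} — 3.

0 ahead, 3 behind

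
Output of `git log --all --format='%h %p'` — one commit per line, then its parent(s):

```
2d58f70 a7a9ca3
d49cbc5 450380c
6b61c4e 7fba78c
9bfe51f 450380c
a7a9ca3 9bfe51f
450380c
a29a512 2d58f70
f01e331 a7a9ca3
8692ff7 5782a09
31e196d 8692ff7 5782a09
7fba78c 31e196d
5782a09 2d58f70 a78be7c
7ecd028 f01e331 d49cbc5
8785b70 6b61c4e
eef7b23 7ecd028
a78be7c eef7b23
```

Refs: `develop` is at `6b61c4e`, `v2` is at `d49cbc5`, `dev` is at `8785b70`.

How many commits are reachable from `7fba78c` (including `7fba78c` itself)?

13

Walking parent pointers from 7fba78c: reachable set = {2d58f70, 31e196d, 450380c, 5782a09, 7ecd028, 7fba78c, 8692ff7, 9bfe51f, a78be7c, a7a9ca3, d49cbc5, eef7b23, f01e331}.
That is 13 commits.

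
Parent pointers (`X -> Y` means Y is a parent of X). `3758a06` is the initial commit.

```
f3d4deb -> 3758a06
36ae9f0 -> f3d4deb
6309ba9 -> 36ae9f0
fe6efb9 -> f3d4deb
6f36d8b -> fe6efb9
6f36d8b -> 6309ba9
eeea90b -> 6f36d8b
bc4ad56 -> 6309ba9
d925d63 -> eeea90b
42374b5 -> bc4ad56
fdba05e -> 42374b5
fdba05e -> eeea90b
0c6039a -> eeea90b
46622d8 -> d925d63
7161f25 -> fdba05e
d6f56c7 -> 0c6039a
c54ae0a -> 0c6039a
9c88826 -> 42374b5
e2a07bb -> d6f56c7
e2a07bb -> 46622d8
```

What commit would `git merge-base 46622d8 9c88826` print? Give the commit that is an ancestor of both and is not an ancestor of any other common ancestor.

6309ba9

Ancestors of 46622d8: {36ae9f0, 3758a06, 46622d8, 6309ba9, 6f36d8b, d925d63, eeea90b, f3d4deb, fe6efb9}.
Ancestors of 9c88826: {36ae9f0, 3758a06, 42374b5, 6309ba9, 9c88826, bc4ad56, f3d4deb}.
Common ancestors: {36ae9f0, 3758a06, 6309ba9, f3d4deb}.
Among these, 6309ba9 is not an ancestor of any other common ancestor — it is the merge base.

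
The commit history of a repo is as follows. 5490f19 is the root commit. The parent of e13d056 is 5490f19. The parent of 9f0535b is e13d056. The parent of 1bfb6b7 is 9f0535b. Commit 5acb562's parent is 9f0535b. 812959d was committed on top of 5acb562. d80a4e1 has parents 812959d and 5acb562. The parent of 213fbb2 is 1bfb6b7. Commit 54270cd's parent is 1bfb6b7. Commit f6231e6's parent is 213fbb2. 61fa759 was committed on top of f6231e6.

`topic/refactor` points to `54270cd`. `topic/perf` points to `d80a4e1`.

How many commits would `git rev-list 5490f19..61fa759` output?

Reachable from 61fa759: {1bfb6b7, 213fbb2, 5490f19, 61fa759, 9f0535b, e13d056, f6231e6}.
Reachable from 5490f19: {5490f19}.
In 61fa759's history but not 5490f19's: {1bfb6b7, 213fbb2, 61fa759, 9f0535b, e13d056, f6231e6} — 6 commits.

6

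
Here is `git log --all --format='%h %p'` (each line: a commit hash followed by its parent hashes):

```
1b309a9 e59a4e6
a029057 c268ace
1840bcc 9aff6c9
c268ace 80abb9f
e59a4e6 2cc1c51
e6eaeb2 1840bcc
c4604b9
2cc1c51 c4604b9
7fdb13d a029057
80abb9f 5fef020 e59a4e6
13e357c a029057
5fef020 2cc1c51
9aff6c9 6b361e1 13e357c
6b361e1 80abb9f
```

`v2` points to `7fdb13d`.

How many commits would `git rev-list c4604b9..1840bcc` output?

Reachable from 1840bcc: {13e357c, 1840bcc, 2cc1c51, 5fef020, 6b361e1, 80abb9f, 9aff6c9, a029057, c268ace, c4604b9, e59a4e6}.
Reachable from c4604b9: {c4604b9}.
In 1840bcc's history but not c4604b9's: {13e357c, 1840bcc, 2cc1c51, 5fef020, 6b361e1, 80abb9f, 9aff6c9, a029057, c268ace, e59a4e6} — 10 commits.

10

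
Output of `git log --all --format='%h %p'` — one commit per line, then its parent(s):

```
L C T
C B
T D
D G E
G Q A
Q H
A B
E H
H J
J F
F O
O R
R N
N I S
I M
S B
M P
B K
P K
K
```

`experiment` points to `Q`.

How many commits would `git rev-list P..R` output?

6

Reachable from R: {B, I, K, M, N, P, R, S}.
Reachable from P: {K, P}.
In R's history but not P's: {B, I, M, N, R, S} — 6 commits.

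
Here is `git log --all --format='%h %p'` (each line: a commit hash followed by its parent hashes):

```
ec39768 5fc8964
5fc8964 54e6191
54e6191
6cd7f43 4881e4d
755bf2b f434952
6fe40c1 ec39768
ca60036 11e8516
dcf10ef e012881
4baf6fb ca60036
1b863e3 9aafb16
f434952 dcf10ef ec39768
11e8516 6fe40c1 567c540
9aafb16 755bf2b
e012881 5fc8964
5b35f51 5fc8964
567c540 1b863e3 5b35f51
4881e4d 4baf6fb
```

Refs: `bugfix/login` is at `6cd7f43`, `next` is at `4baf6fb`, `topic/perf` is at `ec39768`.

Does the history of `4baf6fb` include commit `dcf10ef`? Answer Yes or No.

Yes

Ancestors of 4baf6fb (commits reachable by following parents): {11e8516, 1b863e3, 4baf6fb, 54e6191, 567c540, 5b35f51, 5fc8964, 6fe40c1, 755bf2b, 9aafb16, ca60036, dcf10ef, e012881, ec39768, f434952}.
dcf10ef is in that set, so it is an ancestor of 4baf6fb.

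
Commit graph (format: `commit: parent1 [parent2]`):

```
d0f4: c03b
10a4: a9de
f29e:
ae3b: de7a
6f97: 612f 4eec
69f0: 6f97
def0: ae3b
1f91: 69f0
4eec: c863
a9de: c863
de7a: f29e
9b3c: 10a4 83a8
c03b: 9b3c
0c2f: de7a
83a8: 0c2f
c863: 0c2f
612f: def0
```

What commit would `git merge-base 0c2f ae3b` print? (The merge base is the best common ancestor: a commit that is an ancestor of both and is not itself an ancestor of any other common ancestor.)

Ancestors of 0c2f: {0c2f, de7a, f29e}.
Ancestors of ae3b: {ae3b, de7a, f29e}.
Common ancestors: {de7a, f29e}.
Among these, de7a is not an ancestor of any other common ancestor — it is the merge base.

de7a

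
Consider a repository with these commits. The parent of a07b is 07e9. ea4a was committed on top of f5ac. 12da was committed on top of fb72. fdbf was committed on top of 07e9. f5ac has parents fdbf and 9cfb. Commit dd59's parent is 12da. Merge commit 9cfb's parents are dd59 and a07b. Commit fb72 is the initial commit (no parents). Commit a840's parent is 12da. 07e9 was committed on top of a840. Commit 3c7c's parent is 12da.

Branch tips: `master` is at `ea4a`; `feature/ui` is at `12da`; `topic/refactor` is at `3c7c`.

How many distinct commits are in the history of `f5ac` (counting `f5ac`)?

Walking parent pointers from f5ac: reachable set = {07e9, 12da, 9cfb, a07b, a840, dd59, f5ac, fb72, fdbf}.
That is 9 commits.

9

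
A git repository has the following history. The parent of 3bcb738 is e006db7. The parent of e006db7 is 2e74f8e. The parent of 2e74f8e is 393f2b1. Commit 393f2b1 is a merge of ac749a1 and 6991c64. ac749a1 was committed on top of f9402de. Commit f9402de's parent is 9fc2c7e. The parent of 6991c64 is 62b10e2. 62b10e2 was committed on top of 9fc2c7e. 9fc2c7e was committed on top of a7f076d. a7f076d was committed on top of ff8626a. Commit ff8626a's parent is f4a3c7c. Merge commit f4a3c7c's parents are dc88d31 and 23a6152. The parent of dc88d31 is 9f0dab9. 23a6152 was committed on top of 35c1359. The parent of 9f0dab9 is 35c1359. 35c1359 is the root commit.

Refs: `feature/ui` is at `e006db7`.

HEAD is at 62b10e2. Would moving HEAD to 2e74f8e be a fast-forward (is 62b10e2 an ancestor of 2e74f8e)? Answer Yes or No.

Yes

A fast-forward from 62b10e2 to 2e74f8e is possible iff 62b10e2 is an ancestor of 2e74f8e.
Ancestors of 2e74f8e: {23a6152, 2e74f8e, 35c1359, 393f2b1, 62b10e2, 6991c64, 9f0dab9, 9fc2c7e, a7f076d, ac749a1, dc88d31, f4a3c7c, f9402de, ff8626a}.
62b10e2 is among them, so fast-forward is possible.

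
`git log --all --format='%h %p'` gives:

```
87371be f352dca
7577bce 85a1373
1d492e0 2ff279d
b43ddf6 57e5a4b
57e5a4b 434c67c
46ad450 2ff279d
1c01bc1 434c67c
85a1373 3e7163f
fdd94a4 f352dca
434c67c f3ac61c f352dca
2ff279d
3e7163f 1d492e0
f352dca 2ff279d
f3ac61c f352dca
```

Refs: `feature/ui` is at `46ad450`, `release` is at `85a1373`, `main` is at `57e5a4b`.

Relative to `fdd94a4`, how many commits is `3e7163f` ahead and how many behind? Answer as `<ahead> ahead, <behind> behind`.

Reachable from 3e7163f: {1d492e0, 2ff279d, 3e7163f}.
Reachable from fdd94a4: {2ff279d, f352dca, fdd94a4}.
Only in 3e7163f's history (ahead): {1d492e0, 3e7163f} — 2.
Only in fdd94a4's history (behind): {f352dca, fdd94a4} — 2.

2 ahead, 2 behind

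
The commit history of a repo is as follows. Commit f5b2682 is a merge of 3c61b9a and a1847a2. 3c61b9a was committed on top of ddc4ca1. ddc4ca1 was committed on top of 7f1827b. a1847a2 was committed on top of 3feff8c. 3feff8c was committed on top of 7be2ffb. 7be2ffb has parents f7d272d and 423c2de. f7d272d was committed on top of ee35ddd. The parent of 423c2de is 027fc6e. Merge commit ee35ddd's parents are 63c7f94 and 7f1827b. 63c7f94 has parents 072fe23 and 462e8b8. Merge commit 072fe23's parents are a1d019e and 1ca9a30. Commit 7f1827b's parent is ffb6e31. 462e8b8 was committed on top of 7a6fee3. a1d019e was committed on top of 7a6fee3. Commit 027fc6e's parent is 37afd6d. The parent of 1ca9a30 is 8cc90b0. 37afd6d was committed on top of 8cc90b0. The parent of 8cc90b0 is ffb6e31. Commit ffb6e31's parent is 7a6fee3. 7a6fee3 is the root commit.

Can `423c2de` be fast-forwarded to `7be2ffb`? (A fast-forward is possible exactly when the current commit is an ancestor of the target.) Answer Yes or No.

A fast-forward from 423c2de to 7be2ffb is possible iff 423c2de is an ancestor of 7be2ffb.
Ancestors of 7be2ffb: {027fc6e, 072fe23, 1ca9a30, 37afd6d, 423c2de, 462e8b8, 63c7f94, 7a6fee3, 7be2ffb, 7f1827b, 8cc90b0, a1d019e, ee35ddd, f7d272d, ffb6e31}.
423c2de is among them, so fast-forward is possible.

Yes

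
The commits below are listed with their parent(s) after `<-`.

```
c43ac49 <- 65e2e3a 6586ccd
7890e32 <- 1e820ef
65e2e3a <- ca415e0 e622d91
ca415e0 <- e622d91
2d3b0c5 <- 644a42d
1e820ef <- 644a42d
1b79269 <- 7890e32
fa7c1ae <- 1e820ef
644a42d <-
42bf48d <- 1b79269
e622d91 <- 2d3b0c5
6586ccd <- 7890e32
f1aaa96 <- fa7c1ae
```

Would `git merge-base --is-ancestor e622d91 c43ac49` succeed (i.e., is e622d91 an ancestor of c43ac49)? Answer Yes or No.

Yes

Ancestors of c43ac49 (commits reachable by following parents): {1e820ef, 2d3b0c5, 644a42d, 6586ccd, 65e2e3a, 7890e32, c43ac49, ca415e0, e622d91}.
e622d91 is in that set, so it is an ancestor of c43ac49.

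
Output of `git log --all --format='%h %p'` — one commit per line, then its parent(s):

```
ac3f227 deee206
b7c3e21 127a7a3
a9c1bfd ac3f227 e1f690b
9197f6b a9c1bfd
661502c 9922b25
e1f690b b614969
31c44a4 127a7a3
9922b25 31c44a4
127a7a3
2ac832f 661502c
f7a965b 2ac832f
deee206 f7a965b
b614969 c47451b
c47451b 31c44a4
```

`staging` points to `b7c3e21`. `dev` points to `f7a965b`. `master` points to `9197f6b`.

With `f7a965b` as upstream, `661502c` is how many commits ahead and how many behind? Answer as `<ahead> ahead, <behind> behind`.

0 ahead, 2 behind

Reachable from 661502c: {127a7a3, 31c44a4, 661502c, 9922b25}.
Reachable from f7a965b: {127a7a3, 2ac832f, 31c44a4, 661502c, 9922b25, f7a965b}.
Only in 661502c's history (ahead): {} — 0.
Only in f7a965b's history (behind): {2ac832f, f7a965b} — 2.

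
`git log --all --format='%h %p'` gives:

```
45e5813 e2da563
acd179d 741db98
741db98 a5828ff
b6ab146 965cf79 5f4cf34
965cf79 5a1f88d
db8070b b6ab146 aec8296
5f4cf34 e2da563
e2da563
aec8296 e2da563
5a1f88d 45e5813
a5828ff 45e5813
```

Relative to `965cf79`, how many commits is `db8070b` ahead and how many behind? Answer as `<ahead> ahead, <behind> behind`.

4 ahead, 0 behind

Reachable from db8070b: {45e5813, 5a1f88d, 5f4cf34, 965cf79, aec8296, b6ab146, db8070b, e2da563}.
Reachable from 965cf79: {45e5813, 5a1f88d, 965cf79, e2da563}.
Only in db8070b's history (ahead): {5f4cf34, aec8296, b6ab146, db8070b} — 4.
Only in 965cf79's history (behind): {} — 0.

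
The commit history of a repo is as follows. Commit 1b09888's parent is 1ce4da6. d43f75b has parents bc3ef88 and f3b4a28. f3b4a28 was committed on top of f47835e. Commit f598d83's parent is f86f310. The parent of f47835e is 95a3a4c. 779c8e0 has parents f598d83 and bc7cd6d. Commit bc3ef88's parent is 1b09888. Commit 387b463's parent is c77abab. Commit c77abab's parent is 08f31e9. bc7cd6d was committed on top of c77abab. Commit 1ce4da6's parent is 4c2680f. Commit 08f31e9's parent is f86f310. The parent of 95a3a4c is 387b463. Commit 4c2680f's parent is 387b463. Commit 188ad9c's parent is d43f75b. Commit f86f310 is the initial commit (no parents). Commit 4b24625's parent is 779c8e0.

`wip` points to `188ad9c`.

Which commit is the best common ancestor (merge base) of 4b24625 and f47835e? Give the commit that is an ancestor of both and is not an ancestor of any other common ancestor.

Ancestors of 4b24625: {08f31e9, 4b24625, 779c8e0, bc7cd6d, c77abab, f598d83, f86f310}.
Ancestors of f47835e: {08f31e9, 387b463, 95a3a4c, c77abab, f47835e, f86f310}.
Common ancestors: {08f31e9, c77abab, f86f310}.
Among these, c77abab is not an ancestor of any other common ancestor — it is the merge base.

c77abab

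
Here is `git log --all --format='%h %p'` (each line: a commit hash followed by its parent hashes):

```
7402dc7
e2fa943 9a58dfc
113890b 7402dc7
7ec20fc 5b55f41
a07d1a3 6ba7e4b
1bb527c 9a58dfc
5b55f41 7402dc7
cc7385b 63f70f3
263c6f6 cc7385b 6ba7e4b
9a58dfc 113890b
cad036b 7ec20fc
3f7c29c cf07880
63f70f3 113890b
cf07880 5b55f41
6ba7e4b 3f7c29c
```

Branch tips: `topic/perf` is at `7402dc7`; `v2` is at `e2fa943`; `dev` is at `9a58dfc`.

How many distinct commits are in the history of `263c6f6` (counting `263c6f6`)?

9

Walking parent pointers from 263c6f6: reachable set = {113890b, 263c6f6, 3f7c29c, 5b55f41, 63f70f3, 6ba7e4b, 7402dc7, cc7385b, cf07880}.
That is 9 commits.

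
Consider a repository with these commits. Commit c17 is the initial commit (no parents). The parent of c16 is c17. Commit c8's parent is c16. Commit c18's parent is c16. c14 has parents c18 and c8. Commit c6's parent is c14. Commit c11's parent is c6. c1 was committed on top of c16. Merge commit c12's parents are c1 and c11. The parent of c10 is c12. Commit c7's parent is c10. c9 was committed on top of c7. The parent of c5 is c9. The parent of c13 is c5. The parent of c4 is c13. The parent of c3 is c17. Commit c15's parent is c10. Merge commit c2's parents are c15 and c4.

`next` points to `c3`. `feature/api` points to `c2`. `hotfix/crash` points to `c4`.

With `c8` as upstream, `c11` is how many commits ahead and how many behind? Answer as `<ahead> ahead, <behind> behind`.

Reachable from c11: {c11, c14, c16, c17, c18, c6, c8}.
Reachable from c8: {c16, c17, c8}.
Only in c11's history (ahead): {c11, c14, c18, c6} — 4.
Only in c8's history (behind): {} — 0.

4 ahead, 0 behind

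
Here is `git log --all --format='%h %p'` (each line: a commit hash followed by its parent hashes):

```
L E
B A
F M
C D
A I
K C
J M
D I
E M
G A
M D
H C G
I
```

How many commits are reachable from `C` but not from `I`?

2

Reachable from C: {C, D, I}.
Reachable from I: {I}.
In C's history but not I's: {C, D} — 2 commits.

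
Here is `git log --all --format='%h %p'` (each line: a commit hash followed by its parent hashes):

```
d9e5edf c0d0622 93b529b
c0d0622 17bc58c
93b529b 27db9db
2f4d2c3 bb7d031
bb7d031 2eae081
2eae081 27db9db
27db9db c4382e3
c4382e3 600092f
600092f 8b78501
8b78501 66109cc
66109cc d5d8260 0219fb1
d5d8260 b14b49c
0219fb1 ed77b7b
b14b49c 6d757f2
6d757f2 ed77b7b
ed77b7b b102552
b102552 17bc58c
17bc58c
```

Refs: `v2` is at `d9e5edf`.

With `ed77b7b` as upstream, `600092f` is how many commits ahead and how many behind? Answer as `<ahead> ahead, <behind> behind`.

7 ahead, 0 behind

Reachable from 600092f: {0219fb1, 17bc58c, 600092f, 66109cc, 6d757f2, 8b78501, b102552, b14b49c, d5d8260, ed77b7b}.
Reachable from ed77b7b: {17bc58c, b102552, ed77b7b}.
Only in 600092f's history (ahead): {0219fb1, 600092f, 66109cc, 6d757f2, 8b78501, b14b49c, d5d8260} — 7.
Only in ed77b7b's history (behind): {} — 0.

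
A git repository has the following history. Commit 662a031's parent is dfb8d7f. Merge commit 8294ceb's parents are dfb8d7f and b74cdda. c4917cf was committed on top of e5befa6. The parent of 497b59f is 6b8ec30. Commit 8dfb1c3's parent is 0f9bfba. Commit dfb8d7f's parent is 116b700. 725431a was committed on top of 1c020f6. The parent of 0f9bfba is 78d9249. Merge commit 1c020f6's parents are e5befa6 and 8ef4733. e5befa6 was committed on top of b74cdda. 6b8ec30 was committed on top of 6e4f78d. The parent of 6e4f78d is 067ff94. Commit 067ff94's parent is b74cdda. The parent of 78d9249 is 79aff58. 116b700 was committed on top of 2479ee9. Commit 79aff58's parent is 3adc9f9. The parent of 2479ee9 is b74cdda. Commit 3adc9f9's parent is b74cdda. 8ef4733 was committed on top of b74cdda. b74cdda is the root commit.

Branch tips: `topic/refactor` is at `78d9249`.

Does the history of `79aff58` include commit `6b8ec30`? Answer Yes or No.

Ancestors of 79aff58: {3adc9f9, 79aff58, b74cdda}.
6b8ec30 is not in that set, so it is not an ancestor of 79aff58.

No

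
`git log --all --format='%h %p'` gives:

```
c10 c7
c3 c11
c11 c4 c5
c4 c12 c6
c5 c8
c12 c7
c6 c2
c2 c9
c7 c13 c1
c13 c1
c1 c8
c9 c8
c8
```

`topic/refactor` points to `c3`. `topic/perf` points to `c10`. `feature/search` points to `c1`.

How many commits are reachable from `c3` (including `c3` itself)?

12

Walking parent pointers from c3: reachable set = {c1, c11, c12, c13, c2, c3, c4, c5, c6, c7, c8, c9}.
That is 12 commits.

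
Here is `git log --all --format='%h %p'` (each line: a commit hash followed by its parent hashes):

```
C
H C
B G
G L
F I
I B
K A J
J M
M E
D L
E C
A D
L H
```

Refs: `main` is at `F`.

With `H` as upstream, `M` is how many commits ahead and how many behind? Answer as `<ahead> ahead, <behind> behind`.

Reachable from M: {C, E, M}.
Reachable from H: {C, H}.
Only in M's history (ahead): {E, M} — 2.
Only in H's history (behind): {H} — 1.

2 ahead, 1 behind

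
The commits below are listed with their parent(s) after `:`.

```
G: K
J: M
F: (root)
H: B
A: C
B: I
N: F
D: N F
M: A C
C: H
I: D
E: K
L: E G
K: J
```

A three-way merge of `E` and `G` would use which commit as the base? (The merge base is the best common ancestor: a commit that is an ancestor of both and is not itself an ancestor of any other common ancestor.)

Ancestors of E: {A, B, C, D, E, F, H, I, J, K, M, N}.
Ancestors of G: {A, B, C, D, F, G, H, I, J, K, M, N}.
Common ancestors: {A, B, C, D, F, H, I, J, K, M, N}.
Among these, K is not an ancestor of any other common ancestor — it is the merge base.

K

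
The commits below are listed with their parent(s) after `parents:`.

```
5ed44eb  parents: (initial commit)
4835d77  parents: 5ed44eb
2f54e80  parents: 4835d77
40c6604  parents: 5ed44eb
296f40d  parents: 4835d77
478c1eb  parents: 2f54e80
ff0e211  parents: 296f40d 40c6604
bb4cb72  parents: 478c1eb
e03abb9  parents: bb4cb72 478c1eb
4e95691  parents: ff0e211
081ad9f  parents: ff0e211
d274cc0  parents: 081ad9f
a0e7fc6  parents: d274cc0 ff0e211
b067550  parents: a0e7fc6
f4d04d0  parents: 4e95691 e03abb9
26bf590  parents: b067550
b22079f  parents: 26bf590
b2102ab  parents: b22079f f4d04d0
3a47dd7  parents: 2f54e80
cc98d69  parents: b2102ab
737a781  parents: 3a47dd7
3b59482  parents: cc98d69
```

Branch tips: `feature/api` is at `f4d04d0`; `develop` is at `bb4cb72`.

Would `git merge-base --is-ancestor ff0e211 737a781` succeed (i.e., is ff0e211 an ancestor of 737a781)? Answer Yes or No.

Ancestors of 737a781: {2f54e80, 3a47dd7, 4835d77, 5ed44eb, 737a781}.
ff0e211 is not in that set, so it is not an ancestor of 737a781.

No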